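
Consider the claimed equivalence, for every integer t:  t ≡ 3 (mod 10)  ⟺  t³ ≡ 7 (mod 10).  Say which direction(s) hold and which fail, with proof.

Both directions hold; the statement is true.

[⇒] Suppose t ≡ 3 (mod 10). Write t = 10j + 3. Then (10j + 3)³ = 1000j³ + 900j² + 270j + 27 = 10(100j³ + 90j² + 27j + 2) + 7, so t³ ≡ 7 (mod 10).

[⇐] For the converse, argue contrapositively. If t ≢ 3 (mod 10), then t is congruent to one of 0, 1, 2, 4, 5, 6, 7, 8, 9 modulo 10, and these give t³ ≡ 0, 1, 8, 4, 5, 6, 3, 2, 9 respectively — never 7.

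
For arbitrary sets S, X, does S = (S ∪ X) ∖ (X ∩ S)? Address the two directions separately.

Both inclusions fail.

(⊆) This inclusion fails. Take S = {1}, X = {1}; then 1 ∈ S but 1 ∉ (S ∪ X) ∖ (X ∩ S).

(⊇) This inclusion fails. Take S = ∅, X = {1}; then 1 ∈ (S ∪ X) ∖ (X ∩ S) but 1 ∉ S.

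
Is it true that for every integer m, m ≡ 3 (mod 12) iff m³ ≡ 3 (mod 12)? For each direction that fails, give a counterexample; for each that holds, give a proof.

Both implications hold.

(→) Suppose m ≡ 3 (mod 12). Write m = 12j + 3. Then (12j + 3)³ = 1728j³ + 1296j² + 324j + 27 = 12(144j³ + 108j² + 27j + 2) + 3, so m³ ≡ 3 (mod 12).

(←) Conversely, suppose m³ ≡ 3 (mod 12). The only residue r in {0, …, 11} with r³ ≡ 3 (mod 12) is r = 3, so m ≡ 3 (mod 12).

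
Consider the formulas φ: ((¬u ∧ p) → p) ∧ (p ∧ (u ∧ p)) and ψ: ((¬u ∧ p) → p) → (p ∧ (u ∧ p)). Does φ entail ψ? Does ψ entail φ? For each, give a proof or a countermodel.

Both directions hold; the statement is true.

Forward direction. Assume the antecedent. If u is true, the antecedent forces (u = T, p = T), and ((¬u ∧ p) → p) → (p ∧ (u ∧ p)) holds there. If u is false, the antecedent cannot hold. Either way ((¬u ∧ p) → p) → (p ∧ (u ∧ p)) holds.

Converse. Assume the antecedent. If u is true, the antecedent forces (u = T, p = T), and ((¬u ∧ p) → p) ∧ (p ∧ (u ∧ p)) holds there. If u is false, the antecedent cannot hold. Either way ((¬u ∧ p) → p) ∧ (p ∧ (u ∧ p)) holds.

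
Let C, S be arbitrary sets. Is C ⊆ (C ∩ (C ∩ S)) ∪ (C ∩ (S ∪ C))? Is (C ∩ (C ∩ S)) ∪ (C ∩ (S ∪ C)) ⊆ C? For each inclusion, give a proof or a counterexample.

Both inclusions hold; the sets are equal.

Forward inclusion. Let x ∈ C. Then either x ∈ C and x ∉ S; or x ∈ C ∩ S. In each case x ∈ (C ∩ (C ∩ S)) ∪ (C ∩ (S ∪ C)), so C ⊆ (C ∩ (C ∩ S)) ∪ (C ∩ (S ∪ C)).

Reverse inclusion. Let x ∈ (C ∩ (C ∩ S)) ∪ (C ∩ (S ∪ C)). Then either x ∈ C and x ∉ S; or x ∈ C ∩ S. In each case x ∈ C, so (C ∩ (C ∩ S)) ∪ (C ∩ (S ∪ C)) ⊆ C.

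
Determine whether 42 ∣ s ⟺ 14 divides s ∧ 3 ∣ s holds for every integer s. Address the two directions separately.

(⇒) If 42 ∣ s, write s = 42q. Since 42 = 3·14, s = 14·(3q), so 14 ∣ s; and since 42 = 14·3, s = 3·(14q), so 3 ∣ s.

(⇐) Suppose 14 ∣ s and 3 ∣ s. Any common multiple of 14 and 3 is a multiple of their lcm; here gcd(14, 3) = 1, so lcm(14, 3) = 14·3 = 42, so 42 ∣ s.

The biconditional holds.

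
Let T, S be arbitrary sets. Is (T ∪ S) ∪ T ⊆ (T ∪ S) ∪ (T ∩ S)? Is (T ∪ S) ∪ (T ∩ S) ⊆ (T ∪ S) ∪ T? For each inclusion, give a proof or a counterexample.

Both inclusions hold; the sets are equal.

(⊆) Let x ∈ (T ∪ S) ∪ T. Then either x ∈ T and x ∉ S; or x ∈ S and x ∉ T; or x ∈ T ∩ S. In each case x ∈ (T ∪ S) ∪ (T ∩ S), so (T ∪ S) ∪ T ⊆ (T ∪ S) ∪ (T ∩ S).

(⊇) Let x ∈ (T ∪ S) ∪ (T ∩ S). Then either x ∈ T and x ∉ S; or x ∈ S and x ∉ T; or x ∈ T ∩ S. In each case x ∈ (T ∪ S) ∪ T, so (T ∪ S) ∪ (T ∩ S) ⊆ (T ∪ S) ∪ T.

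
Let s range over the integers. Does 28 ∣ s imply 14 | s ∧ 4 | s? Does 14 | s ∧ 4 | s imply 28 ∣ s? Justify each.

(⇒) If 28 ∣ s, write s = 28q. Since 28 = 2·14, s = 14·(2q), so 14 ∣ s; and since 28 = 7·4, s = 4·(7q), so 4 ∣ s.

(⇐) Suppose 14 ∣ s and 4 ∣ s. Any common multiple of 14 and 4 is a multiple of their lcm; here lcm(14, 4) = 14·4/gcd(14, 4) = 56/2 = 28, so 28 ∣ s.

Both directions hold; the statement is true.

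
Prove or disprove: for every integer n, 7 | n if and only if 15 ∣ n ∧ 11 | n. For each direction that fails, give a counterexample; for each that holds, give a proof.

(⟹) This fails: take n = 7. Certainly 7 ∣ 7, but 15 ∤ 7.

(⟸) This fails: take n = 165. Both 15 ∣ 165 and 11 ∣ 165, yet 165 is not a multiple of 7 (since 165 = 23·7 + 4), so 7 ∤ 165.

Neither direction holds.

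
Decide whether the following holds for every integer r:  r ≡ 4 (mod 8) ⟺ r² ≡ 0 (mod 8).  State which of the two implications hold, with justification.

(⇒) Suppose r ≡ 4 (mod 8). Write r = 8j + 4. Then (8j + 4)² = 64j² + 64j + 16 = 8(8j² + 8j + 2) + 0, so r² ≡ 0 (mod 8).

(⇐) This fails: take r = 0. Then 0² = 0 ≡ 0 (mod 8), yet 0 ≡ 0 (mod 8), not 4.

Not equivalent: only (⇒) holds.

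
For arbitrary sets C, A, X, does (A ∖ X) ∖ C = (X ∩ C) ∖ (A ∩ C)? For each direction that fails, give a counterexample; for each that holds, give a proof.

Neither inclusion holds.

(⊆) This inclusion fails. Take C = ∅, A = {1}, X = ∅; then 1 ∈ (A ∖ X) ∖ C but 1 ∉ (X ∩ C) ∖ (A ∩ C).

(⊇) This inclusion fails. Take C = {1}, A = ∅, X = {1}; then 1 ∈ (X ∩ C) ∖ (A ∩ C) but 1 ∉ (A ∖ X) ∖ C.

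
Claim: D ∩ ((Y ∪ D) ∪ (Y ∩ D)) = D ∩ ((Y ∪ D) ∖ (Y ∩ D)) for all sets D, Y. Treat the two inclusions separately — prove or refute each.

(⟸) Let x ∈ D ∩ ((Y ∪ D) ∖ (Y ∩ D)). Then x ∈ D and x ∉ Y, from which x ∈ D ∩ ((Y ∪ D) ∪ (Y ∩ D)).

(⟹) This inclusion fails. Take D = {1}, Y = {1}; then 1 ∈ D ∩ ((Y ∪ D) ∪ (Y ∩ D)) but 1 ∉ D ∩ ((Y ∪ D) ∖ (Y ∩ D)).

The sets are not equal: only the reverse inclusion holds.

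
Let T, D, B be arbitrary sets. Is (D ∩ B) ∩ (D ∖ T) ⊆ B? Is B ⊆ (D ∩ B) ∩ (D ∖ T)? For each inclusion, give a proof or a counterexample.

(⊆) holds; (⊇) fails.

(⊆) Let x ∈ (D ∩ B) ∩ (D ∖ T). Then x ∈ D ∩ B and x ∉ T, from which x ∈ B.

(⊇) This inclusion fails. Take T = ∅, D = ∅, B = {1}; then 1 ∈ B but 1 ∉ (D ∩ B) ∩ (D ∖ T).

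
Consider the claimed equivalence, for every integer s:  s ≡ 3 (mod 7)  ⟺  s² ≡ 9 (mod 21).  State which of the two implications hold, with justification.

Neither direction holds.

[⇒] This fails: take s = 10. Then 10 ≡ 3 (mod 7), but 10² = 100 ≡ 16 (mod 21), not 9.

[⇐] This fails: take s = 18. Then 18² = 324 ≡ 9 (mod 21), yet 18 ≡ 4 (mod 7), not 3.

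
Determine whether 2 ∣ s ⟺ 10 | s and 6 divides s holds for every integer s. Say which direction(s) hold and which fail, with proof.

Only the reverse direction holds.

Converse. Suppose 10 ∣ s and 6 ∣ s. Any common multiple of 10 and 6 is a multiple of their lcm; here lcm(10, 6) = 10·6/gcd(10, 6) = 60/2 = 30, so 30 ∣ s. Since 2 ∣ 30, it follows that 2 ∣ s.

Forward direction. This fails: take s = 2. Certainly 2 ∣ 2, but 10 ∤ 2.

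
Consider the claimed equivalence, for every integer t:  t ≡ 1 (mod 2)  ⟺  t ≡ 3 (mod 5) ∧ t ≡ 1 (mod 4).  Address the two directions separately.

[⇒] This fails: t = 1 gives 1 ≡ 1 (mod 2) but 1 ≡ 1 (mod 5), so the conjunction on the right does not hold.

[⇐] Conversely, if t ≡ 3 (mod 5) and t ≡ 1 (mod 4), then by the Chinese remainder theorem t ≡ 13 (mod 20). Since 13 ≡ 1 (mod 2) and 2 ∣ 20, we get t ≡ 1 (mod 2).

Only the converse holds.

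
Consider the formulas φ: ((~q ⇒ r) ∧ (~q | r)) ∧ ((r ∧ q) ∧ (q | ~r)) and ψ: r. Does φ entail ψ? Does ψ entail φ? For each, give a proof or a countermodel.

Only the forward direction holds.

(→) Assume the antecedent. If q is true, the antecedent forces (q = T, r = T), and r holds there. If q is false, the antecedent cannot hold. Either way r holds.

(←) This fails. Under q = F, r = T, the left side is false but the right side is true.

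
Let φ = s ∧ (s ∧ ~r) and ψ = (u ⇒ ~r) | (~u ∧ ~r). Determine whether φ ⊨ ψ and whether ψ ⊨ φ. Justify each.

The forward direction holds; the converse fails.

(←) This fails. Under u = F, s = F, r = F, the left side is false but the right side is true.

(→) Assume the antecedent. If u is true, the antecedent forces (u = T, s = T, r = F), and (u ⇒ ~r) | (~u ∧ ~r) holds there. If u is false, (u ⇒ ~r) | (~u ∧ ~r) reduces to true regardless of the other variables. Either way (u ⇒ ~r) | (~u ∧ ~r) holds.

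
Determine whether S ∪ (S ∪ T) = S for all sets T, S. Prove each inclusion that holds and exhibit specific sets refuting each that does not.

(⊆) This inclusion fails. Take T = {1}, S = ∅; then 1 ∈ S ∪ (S ∪ T) but 1 ∉ S.

(⊇) Let x ∈ S. Then either x ∈ S and x ∉ T; or x ∈ T ∩ S. In each case x ∈ S ∪ (S ∪ T), so S ⊆ S ∪ (S ∪ T).

Only the reverse inclusion holds.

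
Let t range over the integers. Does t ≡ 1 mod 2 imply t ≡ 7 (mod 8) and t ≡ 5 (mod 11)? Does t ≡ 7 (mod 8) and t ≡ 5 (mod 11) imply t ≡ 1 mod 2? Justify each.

Only the converse holds.

(→) This fails: t = 1 gives 1 ≡ 1 (mod 2) but 1 ≡ 1 (mod 8), so the conjunction on the right does not hold.

(←) Conversely, if t ≡ 7 (mod 8) and t ≡ 5 (mod 11), then by the Chinese remainder theorem t ≡ 71 (mod 88). Since 71 ≡ 1 (mod 2) and 2 ∣ 88, we get t ≡ 1 (mod 2).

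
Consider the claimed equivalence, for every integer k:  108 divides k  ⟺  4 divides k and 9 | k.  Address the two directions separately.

(←) This fails: take k = 36. Both 4 ∣ 36 and 9 ∣ 36, yet 36 is not a multiple of 108 (since 36 = 0·108 + 36), so 108 ∤ 36.

(→) If 108 ∣ k, write k = 108q. Since 108 = 27·4, k = 4·(27q), so 4 ∣ k; and since 108 = 12·9, k = 9·(12q), so 9 ∣ k.

(⇒) holds; (⇐) fails.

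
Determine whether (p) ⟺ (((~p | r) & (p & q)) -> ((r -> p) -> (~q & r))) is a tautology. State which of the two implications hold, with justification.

Forward direction. This fails. Under r = T, q = T, p = T, the left side is true but the right side is false.

Converse. This fails. Under r = F, q = F, p = F, the left side is false but the right side is true.

Neither direction holds.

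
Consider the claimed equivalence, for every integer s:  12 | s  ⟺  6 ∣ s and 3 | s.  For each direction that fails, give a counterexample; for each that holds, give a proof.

(⟹) If 12 ∣ s, write s = 12q. Since 12 = 2·6, s = 6·(2q), so 6 ∣ s; and since 12 = 4·3, s = 3·(4q), so 3 ∣ s.

(⟸) This fails: take s = 6. Both 6 ∣ 6 and 3 ∣ 6, yet 6 is not a multiple of 12 (since 6 = 0·12 + 6), so 12 ∤ 6.

Only the forward implication holds.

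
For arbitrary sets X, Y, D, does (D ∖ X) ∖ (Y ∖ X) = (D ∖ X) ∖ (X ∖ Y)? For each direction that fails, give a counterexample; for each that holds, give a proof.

(⊆) holds; (⊇) fails.

Reverse inclusion. This inclusion fails. Take X = ∅, Y = {1}, D = {1}; then 1 ∈ (D ∖ X) ∖ (X ∖ Y) but 1 ∉ (D ∖ X) ∖ (Y ∖ X).

Forward inclusion. Let x ∈ (D ∖ X) ∖ (Y ∖ X). Then x ∈ D and x ∉ X, Y, from which x ∈ (D ∖ X) ∖ (X ∖ Y).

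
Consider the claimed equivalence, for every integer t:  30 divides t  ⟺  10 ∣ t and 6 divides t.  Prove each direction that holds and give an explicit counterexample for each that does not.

Both directions hold.

(⇒) If 30 ∣ t, write t = 30q. Since 30 = 3·10, t = 10·(3q), so 10 ∣ t; and since 30 = 5·6, t = 6·(5q), so 6 ∣ t.

(⇐) Suppose 10 ∣ t and 6 ∣ t. Any common multiple of 10 and 6 is a multiple of their lcm; here lcm(10, 6) = 10·6/gcd(10, 6) = 60/2 = 30, so 30 ∣ t.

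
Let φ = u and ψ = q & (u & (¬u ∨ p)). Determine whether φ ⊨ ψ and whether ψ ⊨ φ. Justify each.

Only the reverse direction holds.

(⇒) This fails. Under q = F, p = F, u = T, the left side is true but the right side is false.

(⇐) Assume the antecedent. If q is true, the antecedent forces (q = T, p = T, u = T), and u holds there. If q is false, the antecedent cannot hold. Either way u holds.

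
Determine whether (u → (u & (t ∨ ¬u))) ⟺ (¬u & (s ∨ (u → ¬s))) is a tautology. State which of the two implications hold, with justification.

Only the reverse direction holds.

Forward direction. This fails. Under t = T, u = T, s = F, the left side is true but the right side is false.

Converse. Assume the antecedent. If t is true, u → (u & (t ∨ ¬u)) reduces to true regardless of the other variables. If t is false, the antecedent forces (t = F, u = F, s = F) or (t = F, u = F, s = T), and u → (u & (t ∨ ¬u)) holds there. Either way u → (u & (t ∨ ¬u)) holds.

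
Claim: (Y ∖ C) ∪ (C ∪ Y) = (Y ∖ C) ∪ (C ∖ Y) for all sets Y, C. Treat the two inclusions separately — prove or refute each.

Only the reverse inclusion holds.

Forward inclusion. This inclusion fails. Take Y = {1}, C = {1}; then 1 ∈ (Y ∖ C) ∪ (C ∪ Y) but 1 ∉ (Y ∖ C) ∪ (C ∖ Y).

Reverse inclusion. Let x ∈ (Y ∖ C) ∪ (C ∖ Y). Then either x ∈ Y and x ∉ C; or x ∈ C and x ∉ Y. In each case x ∈ (Y ∖ C) ∪ (C ∪ Y), so (Y ∖ C) ∪ (C ∖ Y) ⊆ (Y ∖ C) ∪ (C ∪ Y).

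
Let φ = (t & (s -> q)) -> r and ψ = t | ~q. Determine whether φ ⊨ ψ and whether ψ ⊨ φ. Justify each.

(⟹) This fails. Under t = F, r = F, s = F, q = T, the left side is true but the right side is false.

(⟸) This fails. Under t = T, r = F, s = F, q = F, the left side is false but the right side is true.

(⇒) fails and (⇐) fails.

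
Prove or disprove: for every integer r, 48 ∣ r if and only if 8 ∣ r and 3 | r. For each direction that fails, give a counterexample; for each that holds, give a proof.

The forward direction holds; the converse fails.

Forward direction. If 48 ∣ r, write r = 48q. Since 48 = 6·8, r = 8·(6q), so 8 ∣ r; and since 48 = 16·3, r = 3·(16q), so 3 ∣ r.

Converse. This fails: take r = 24. Both 8 ∣ 24 and 3 ∣ 24, yet 24 is not a multiple of 48 (since 24 = 0·48 + 24), so 48 ∤ 24.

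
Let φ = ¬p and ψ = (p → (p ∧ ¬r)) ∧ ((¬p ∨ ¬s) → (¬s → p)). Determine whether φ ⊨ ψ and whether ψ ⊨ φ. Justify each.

(⟹) This fails. Under p = F, s = F, r = F, the left side is true but the right side is false.

(⟸) This fails. Under p = T, s = F, r = F, the left side is false but the right side is true.

Neither direction holds.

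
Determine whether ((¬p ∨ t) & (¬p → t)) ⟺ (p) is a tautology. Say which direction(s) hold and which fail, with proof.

(→) This fails. Under t = T, p = F, the left side is true but the right side is false.

(←) This fails. Under t = F, p = T, the left side is false but the right side is true.

(⇒) fails and (⇐) fails.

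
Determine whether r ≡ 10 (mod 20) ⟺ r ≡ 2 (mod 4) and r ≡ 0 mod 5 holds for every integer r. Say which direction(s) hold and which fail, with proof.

Both directions hold; the statement is true.

[⇒] Suppose r ≡ 10 (mod 20); write r = 20j + 10. Since 4 ∣ 20, reducing mod 4 gives r ≡ 10 ≡ 2 (mod 4); since 5 ∣ 20, reducing mod 5 gives r ≡ 10 ≡ 0 (mod 5).

[⇐] Conversely, if r ≡ 2 (mod 4) and r ≡ 0 (mod 5), then by the Chinese remainder theorem r ≡ 10 (mod 20). This is exactly r ≡ 10 (mod 20).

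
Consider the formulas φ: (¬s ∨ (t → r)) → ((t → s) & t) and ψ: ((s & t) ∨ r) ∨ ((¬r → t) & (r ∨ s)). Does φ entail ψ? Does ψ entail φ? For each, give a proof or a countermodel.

[⇐] This fails. Under s = F, t = F, r = T, the left side is false but the right side is true.

[⇒] Assume the antecedent. If s is true, the antecedent forces (s = T, t = T, r = F) or (s = T, t = T, r = T), and the consequent holds there. If s is false, the antecedent cannot hold. Either way the consequent holds.

The forward direction holds; the converse fails.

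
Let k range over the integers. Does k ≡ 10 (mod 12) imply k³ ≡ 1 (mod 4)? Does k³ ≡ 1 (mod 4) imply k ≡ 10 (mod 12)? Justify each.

(→) This fails: take k = 10. Then 10 ≡ 10 (mod 12), but 10³ = 1000 ≡ 0 (mod 4), not 1.

(←) This fails: take k = 1. Then 1³ = 1 ≡ 1 (mod 4), yet 1 ≡ 1 (mod 12), not 10.

Both directions fail.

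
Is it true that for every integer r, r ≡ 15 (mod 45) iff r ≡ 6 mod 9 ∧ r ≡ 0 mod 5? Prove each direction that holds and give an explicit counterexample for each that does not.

Both directions hold.

(⇒) Suppose r ≡ 15 (mod 45); write r = 45j + 15. Since 9 ∣ 45, reducing mod 9 gives r ≡ 15 ≡ 6 (mod 9); since 5 ∣ 45, reducing mod 5 gives r ≡ 15 ≡ 0 (mod 5).

(⇐) Conversely, if r ≡ 6 (mod 9) and r ≡ 0 (mod 5), then by the Chinese remainder theorem r ≡ 15 (mod 45). This is exactly r ≡ 15 (mod 45).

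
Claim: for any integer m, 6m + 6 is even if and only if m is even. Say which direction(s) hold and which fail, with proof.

[⇐] Suppose m is even. Since 6 is even, 6m is even for every m, so 6m + 6 has the same parity as 6, which is even. Hence 6m + 6 is even.

[⇒] This fails: take m = 1. Then 6m + 6 = 12, which is even, yet m = 1 is odd, not even.

Not equivalent: only (⇐) holds.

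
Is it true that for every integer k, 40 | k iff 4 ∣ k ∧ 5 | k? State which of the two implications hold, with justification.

The forward direction holds; the converse fails.

(→) If 40 ∣ k, write k = 40q. Since 40 = 10·4, k = 4·(10q), so 4 ∣ k; and since 40 = 8·5, k = 5·(8q), so 5 ∣ k.

(←) This fails: take k = 20. Both 4 ∣ 20 and 5 ∣ 20, yet 20 is not a multiple of 40 (since 20 = 0·40 + 20), so 40 ∤ 20.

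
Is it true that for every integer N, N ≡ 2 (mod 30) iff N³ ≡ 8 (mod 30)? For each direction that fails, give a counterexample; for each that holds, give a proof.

Both directions hold.

(⟹) Suppose N ≡ 2 (mod 30). Write N = 30j + 2. Then (30j + 2)³ = 27000j³ + 5400j² + 360j + 8 = 30(900j³ + 180j² + 12j) + 8, so N³ ≡ 8 (mod 30).

(⟸) Conversely, suppose N³ ≡ 8 (mod 30). The only residue r in {0, …, 29} with r³ ≡ 8 (mod 30) is r = 2, so N ≡ 2 (mod 30).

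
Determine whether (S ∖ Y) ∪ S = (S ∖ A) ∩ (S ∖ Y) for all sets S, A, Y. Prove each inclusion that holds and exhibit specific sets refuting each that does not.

(⊆) fails; (⊇) holds.

(⊇) Let x ∈ (S ∖ A) ∩ (S ∖ Y). Then x ∈ S and x ∉ A, Y, from which x ∈ (S ∖ Y) ∪ S.

(⊆) This inclusion fails. Take S = {1}, A = {1}, Y = ∅; then 1 ∈ (S ∖ Y) ∪ S but 1 ∉ (S ∖ A) ∩ (S ∖ Y).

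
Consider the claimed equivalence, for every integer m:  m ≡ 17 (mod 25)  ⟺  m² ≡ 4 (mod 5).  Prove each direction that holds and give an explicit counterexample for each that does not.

Only the forward implication holds.

(→) Suppose m ≡ 17 (mod 25). Then m² ≡ 17² = 289 (mod 25), and since 5 ∣ 25, also m² ≡ 4 (mod 5).

(←) This fails: take m = 2. Then 2² = 4 ≡ 4 (mod 5), yet 2 ≡ 2 (mod 25), not 17.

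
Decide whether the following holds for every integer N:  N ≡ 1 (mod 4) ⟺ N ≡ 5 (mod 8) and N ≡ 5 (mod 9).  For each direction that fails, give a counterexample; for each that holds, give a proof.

(→) This fails: N = 1 gives 1 ≡ 1 (mod 4) but 1 ≡ 1 (mod 8), so the conjunction on the right does not hold.

(←) Conversely, if N ≡ 5 (mod 8) and N ≡ 5 (mod 9), then by the Chinese remainder theorem N ≡ 5 (mod 72). Since 5 ≡ 1 (mod 4) and 4 ∣ 72, we get N ≡ 1 (mod 4).

Only the reverse direction holds.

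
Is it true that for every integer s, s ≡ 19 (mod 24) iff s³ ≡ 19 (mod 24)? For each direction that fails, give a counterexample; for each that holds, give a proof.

(⇐) Suppose s³ ≡ 19 (mod 24). The only residue r in {0, …, 23} with r³ ≡ 19 (mod 24) is r = 19, so s ≡ 19 (mod 24).

(⇒) Suppose s ≡ 19 (mod 24). Write s = 24j + 19. Then (24j + 19)³ = 13824j³ + 32832j² + 25992j + 6859 = 24(576j³ + 1368j² + 1083j + 285) + 19, so s³ ≡ 19 (mod 24).

Both implications hold.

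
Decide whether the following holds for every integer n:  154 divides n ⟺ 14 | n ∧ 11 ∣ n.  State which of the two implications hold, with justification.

The biconditional holds.

(⟹) If 154 ∣ n, write n = 154q. Since 154 = 11·14, n = 14·(11q), so 14 ∣ n; and since 154 = 14·11, n = 11·(14q), so 11 ∣ n.

(⟸) Suppose 14 ∣ n and 11 ∣ n. Any common multiple of 14 and 11 is a multiple of their lcm; here gcd(14, 11) = 1, so lcm(14, 11) = 14·11 = 154, so 154 ∣ n.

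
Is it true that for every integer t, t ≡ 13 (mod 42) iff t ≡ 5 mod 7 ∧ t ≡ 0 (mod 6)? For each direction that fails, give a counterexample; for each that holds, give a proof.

Neither direction holds.

(⇒) This fails: t = 13 gives 13 ≡ 13 (mod 42) but 13 ≡ 6 (mod 7), so the conjunction on the right does not hold.

(⇐) This fails: t = 12 satisfies both congruences on the right (12 ≡ 5 mod 7 and 12 ≡ 0 mod 6) yet 12 ≡ 12 (mod 42), not 13.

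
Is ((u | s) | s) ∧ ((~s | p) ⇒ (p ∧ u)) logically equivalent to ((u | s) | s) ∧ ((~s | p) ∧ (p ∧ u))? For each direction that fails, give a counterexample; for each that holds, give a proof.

(⇐) Assume the antecedent. If p is true, the antecedent forces (p = T, s = F, u = T) or (p = T, s = T, u = T), and the consequent holds there. If p is false, the antecedent cannot hold. Either way the consequent holds.

(⇒) This fails. Under p = F, s = T, u = F, the left side is true but the right side is false.

The forward direction fails; the converse holds.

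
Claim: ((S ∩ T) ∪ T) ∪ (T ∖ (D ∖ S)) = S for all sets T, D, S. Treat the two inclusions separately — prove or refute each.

(⊆) fails and (⊇) fails.

(⊆) This inclusion fails. Take T = {1}, D = ∅, S = ∅; then 1 ∈ ((S ∩ T) ∪ T) ∪ (T ∖ (D ∖ S)) but 1 ∉ S.

(⊇) This inclusion fails. Take T = ∅, D = ∅, S = {1}; then 1 ∈ S but 1 ∉ ((S ∩ T) ∪ T) ∪ (T ∖ (D ∖ S)).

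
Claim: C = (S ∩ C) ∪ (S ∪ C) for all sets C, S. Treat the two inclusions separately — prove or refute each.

(⊆) holds; (⊇) fails.

(⟹) Let x ∈ C. Then either x ∈ C and x ∉ S; or x ∈ C ∩ S. In each case x ∈ (S ∩ C) ∪ (S ∪ C), so C ⊆ (S ∩ C) ∪ (S ∪ C).

(⟸) This inclusion fails. Take C = ∅, S = {1}; then 1 ∈ (S ∩ C) ∪ (S ∪ C) but 1 ∉ C.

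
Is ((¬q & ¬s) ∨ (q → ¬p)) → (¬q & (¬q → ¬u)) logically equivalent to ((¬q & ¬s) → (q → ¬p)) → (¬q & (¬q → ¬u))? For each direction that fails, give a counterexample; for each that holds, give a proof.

(⇐) Assume the antecedent. If p is true, the antecedent forces (p = T, q = F, s = F, u = F) or (p = T, q = F, s = T, u = F), and the consequent holds there. If p is false, the antecedent forces (p = F, q = F, s = F, u = F) or (p = F, q = F, s = T, u = F), and the consequent holds there. Either way the consequent holds.

(⇒) This fails. Under p = T, q = T, s = F, u = F, the left side is true but the right side is false.

Not equivalent: only (⇐) holds.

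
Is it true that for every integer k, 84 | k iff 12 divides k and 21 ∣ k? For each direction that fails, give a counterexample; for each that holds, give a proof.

Both implications hold.

[⇒] If 84 ∣ k, write k = 84q. Since 84 = 7·12, k = 12·(7q), so 12 ∣ k; and since 84 = 4·21, k = 21·(4q), so 21 ∣ k.

[⇐] Suppose 12 ∣ k and 21 ∣ k. Any common multiple of 12 and 21 is a multiple of their lcm; here lcm(12, 21) = 12·21/gcd(12, 21) = 252/3 = 84, so 84 ∣ k.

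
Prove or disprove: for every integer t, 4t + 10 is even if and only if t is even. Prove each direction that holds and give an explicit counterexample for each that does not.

Only the reverse direction holds.

[⇐] Suppose t is even. Since 4 is even, 4t is even for every t, so 4t + 10 has the same parity as 10, which is even. Hence 4t + 10 is even.

[⇒] This fails: take t = 7. Then 4t + 10 = 38, which is even, yet t = 7 is odd, not even.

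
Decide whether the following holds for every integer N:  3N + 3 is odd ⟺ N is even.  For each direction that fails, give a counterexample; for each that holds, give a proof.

Both directions hold; the statement is true.

(→) Suppose 3N + 3 is odd. Since 3 is odd, 3N and N have the same parity, so 3N + 3 ≡ N + 3 (mod 2). As 3 is odd, 3N + 3 is odd exactly when N is even. Thus N is even.

(←) Conversely, suppose N is even; write N = 2j. Then 3N + 3 = 3·(2j) + 3 = 2·3j + 3, which is odd.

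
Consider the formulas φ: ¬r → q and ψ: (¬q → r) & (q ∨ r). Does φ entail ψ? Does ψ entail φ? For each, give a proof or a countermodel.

[⇒] Assume the antecedent. If r is true, (¬q → r) & (q ∨ r) reduces to true regardless of the other variables. If r is false, the antecedent forces (r = F, q = T), and (¬q → r) & (q ∨ r) holds there. Either way (¬q → r) & (q ∨ r) holds.

[⇐] Assume the antecedent. If r is true, ¬r → q reduces to true regardless of the other variables. If r is false, the antecedent forces (r = F, q = T), and ¬r → q holds there. Either way ¬r → q holds.

Both directions hold; the statement is true.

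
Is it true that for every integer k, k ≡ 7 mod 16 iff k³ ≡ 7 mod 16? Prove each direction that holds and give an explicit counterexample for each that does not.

(⟹) Suppose k ≡ 7 mod 16. Write k = 16j + 7. Then (16j + 7)³ = 4096j³ + 5376j² + 2352j + 343 = 16(256j³ + 336j² + 147j + 21) + 7, so k³ ≡ 7 (mod 16).

(⟸) Conversely, suppose k³ ≡ 7 (mod 16). The only residue r in {0, …, 15} with r³ ≡ 7 (mod 16) is r = 7, so k ≡ 7 (mod 16).

The biconditional holds.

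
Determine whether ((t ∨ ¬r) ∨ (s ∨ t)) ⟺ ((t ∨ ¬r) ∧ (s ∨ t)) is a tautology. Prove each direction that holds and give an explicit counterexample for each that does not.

Forward direction. This fails. Under r = F, s = F, t = F, the left side is true but the right side is false.

Converse. Assume the antecedent. If r is true, the antecedent forces (r = T, s = F, t = T) or (r = T, s = T, t = T), and (t ∨ ¬r) ∨ (s ∨ t) holds there. If r is false, (t ∨ ¬r) ∨ (s ∨ t) reduces to true regardless of the other variables. Either way (t ∨ ¬r) ∨ (s ∨ t) holds.

The forward direction fails; the converse holds.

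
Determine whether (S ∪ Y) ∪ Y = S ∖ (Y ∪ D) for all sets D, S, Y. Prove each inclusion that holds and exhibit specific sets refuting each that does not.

Forward inclusion. This inclusion fails. Take D = {1}, S = {1}, Y = ∅; then 1 ∈ (S ∪ Y) ∪ Y but 1 ∉ S ∖ (Y ∪ D).

Reverse inclusion. Let x ∈ S ∖ (Y ∪ D). Then x ∈ S and x ∉ D, Y, from which x ∈ (S ∪ Y) ∪ Y.

(⊆) fails; (⊇) holds.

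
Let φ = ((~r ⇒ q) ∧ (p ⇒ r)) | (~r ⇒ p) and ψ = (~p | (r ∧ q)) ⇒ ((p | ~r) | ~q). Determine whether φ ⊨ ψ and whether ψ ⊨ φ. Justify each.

(⇒) This fails. Under q = T, p = F, r = T, the left side is true but the right side is false.

(⇐) This fails. Under q = F, p = F, r = F, the left side is false but the right side is true.

Neither direction holds.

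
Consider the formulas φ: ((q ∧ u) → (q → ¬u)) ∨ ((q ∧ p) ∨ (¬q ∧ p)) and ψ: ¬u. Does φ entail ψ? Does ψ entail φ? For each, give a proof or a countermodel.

Converse. Assume the antecedent. If p is true, the consequent reduces to true regardless of the other variables. If p is false, the antecedent forces (p = F, q = F, u = F) or (p = F, q = T, u = F), and the consequent holds there. Either way the consequent holds.

Forward direction. This fails. Under p = F, q = F, u = T, the left side is true but the right side is false.

Only the reverse direction holds.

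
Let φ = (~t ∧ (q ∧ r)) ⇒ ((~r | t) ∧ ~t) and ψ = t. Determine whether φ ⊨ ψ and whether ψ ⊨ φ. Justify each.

The forward direction fails; the converse holds.

(⇒) This fails. Under t = F, q = F, r = F, the left side is true but the right side is false.

(⇐) Assume the antecedent. If t is true, the consequent reduces to true regardless of the other variables. If t is false, the antecedent cannot hold. Either way the consequent holds.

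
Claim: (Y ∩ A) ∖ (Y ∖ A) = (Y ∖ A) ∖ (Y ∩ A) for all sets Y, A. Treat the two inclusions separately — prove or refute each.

Neither inclusion holds.

(⊆) This inclusion fails. Take Y = {1}, A = {1}; then 1 ∈ (Y ∩ A) ∖ (Y ∖ A) but 1 ∉ (Y ∖ A) ∖ (Y ∩ A).

(⊇) This inclusion fails. Take Y = {1}, A = ∅; then 1 ∈ (Y ∖ A) ∖ (Y ∩ A) but 1 ∉ (Y ∩ A) ∖ (Y ∖ A).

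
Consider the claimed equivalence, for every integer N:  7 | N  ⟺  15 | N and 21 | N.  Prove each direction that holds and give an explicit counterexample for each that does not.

Only the reverse direction holds.

Forward direction. This fails: take N = 7. Certainly 7 ∣ 7, but 15 ∤ 7.

Converse. Suppose 15 ∣ N and 21 ∣ N. Any common multiple of 15 and 21 is a multiple of their lcm; here lcm(15, 21) = 15·21/gcd(15, 21) = 315/3 = 105, so 105 ∣ N. Since 7 ∣ 105, it follows that 7 ∣ N.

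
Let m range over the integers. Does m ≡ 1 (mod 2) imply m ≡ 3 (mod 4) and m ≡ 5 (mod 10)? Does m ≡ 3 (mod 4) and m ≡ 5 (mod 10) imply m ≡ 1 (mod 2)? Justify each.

Only the converse holds.

(→) This fails: m = 1 gives 1 ≡ 1 (mod 2) but 1 ≡ 1 (mod 4), so the conjunction on the right does not hold.

(←) Conversely, if m ≡ 3 (mod 4) and m ≡ 5 (mod 10), then by the Chinese remainder theorem m ≡ 15 (mod 20). Since 15 ≡ 1 (mod 2) and 2 ∣ 20, we get m ≡ 1 (mod 2).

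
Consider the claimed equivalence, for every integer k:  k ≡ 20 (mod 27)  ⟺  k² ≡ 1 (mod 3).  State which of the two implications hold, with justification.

Only the forward implication holds.

[⇐] This fails: take k = 1. Then 1² = 1 ≡ 1 (mod 3), yet 1 ≡ 1 (mod 27), not 20.

[⇒] Suppose k ≡ 20 (mod 27). Then k² ≡ 20² = 400 (mod 27), and since 3 ∣ 27, also k² ≡ 1 (mod 3).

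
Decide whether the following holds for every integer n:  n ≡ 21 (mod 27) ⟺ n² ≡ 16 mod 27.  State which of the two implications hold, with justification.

(⟹) This fails: take n = 21. Then 21 ≡ 21 (mod 27), but 21² = 441 ≡ 9 (mod 27), not 16.

(⟸) This fails: take n = 4. Then 4² = 16 ≡ 16 (mod 27), yet 4 ≡ 4 (mod 27), not 21.

Neither implication holds.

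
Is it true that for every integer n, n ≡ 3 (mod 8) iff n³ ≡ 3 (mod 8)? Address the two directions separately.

[⇒] Suppose n ≡ 3 (mod 8). Write n = 8j + 3. Then (8j + 3)³ = 512j³ + 576j² + 216j + 27 = 8(64j³ + 72j² + 27j + 3) + 3, so n³ ≡ 3 (mod 8).

[⇐] For the converse, argue contrapositively. If n ≢ 3 (mod 8), then n is congruent to one of 0, 1, 2, 4, 5, 6, 7 modulo 8, and these give n³ ≡ 0, 1, 0, 0, 5, 0, 7 respectively — never 3.

Both directions hold.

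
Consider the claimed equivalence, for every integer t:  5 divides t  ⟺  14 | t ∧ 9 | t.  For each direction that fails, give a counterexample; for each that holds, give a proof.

Neither direction holds.

(⇒) This fails: take t = 5. Certainly 5 ∣ 5, but 14 ∤ 5.

(⇐) This fails: take t = 126. Both 14 ∣ 126 and 9 ∣ 126, yet 126 is not a multiple of 5 (since 126 = 25·5 + 1), so 5 ∤ 126.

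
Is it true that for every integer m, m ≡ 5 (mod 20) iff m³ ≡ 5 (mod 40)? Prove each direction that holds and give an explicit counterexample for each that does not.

(→) This fails: take m = 25. Then 25 ≡ 5 (mod 20), but 25³ = 15625 ≡ 25 (mod 40), not 5.

(←) Conversely, the residues r modulo 40 with r³ ≡ 5 (mod 40) are exactly {5}, and each is ≡ 5 (mod 20).

Only the reverse direction holds.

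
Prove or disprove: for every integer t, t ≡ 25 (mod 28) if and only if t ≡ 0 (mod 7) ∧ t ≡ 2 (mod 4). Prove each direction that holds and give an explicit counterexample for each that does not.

Both directions fail.

Forward direction. This fails: t = 25 gives 25 ≡ 25 (mod 28) but 25 ≡ 4 (mod 7), so the conjunction on the right does not hold.

Converse. This fails: t = 14 satisfies both congruences on the right (14 ≡ 0 mod 7 and 14 ≡ 2 mod 4) yet 14 ≡ 14 (mod 28), not 25.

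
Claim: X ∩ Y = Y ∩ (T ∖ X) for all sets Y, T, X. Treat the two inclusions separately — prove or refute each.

Neither inclusion holds.

(⊆) This inclusion fails. Take Y = {1}, T = ∅, X = {1}; then 1 ∈ X ∩ Y but 1 ∉ Y ∩ (T ∖ X).

(⊇) This inclusion fails. Take Y = {1}, T = {1}, X = ∅; then 1 ∈ Y ∩ (T ∖ X) but 1 ∉ X ∩ Y.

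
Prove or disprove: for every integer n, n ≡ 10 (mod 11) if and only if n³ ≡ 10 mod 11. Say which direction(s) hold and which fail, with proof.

[⇐] For the converse, argue contrapositively. If n ≢ 10 (mod 11), then n is congruent to one of 0, 1, 2, 3, 4, 5, 6, 7, 8, 9 modulo 11, and these give n³ ≡ 0, 1, 8, 5, 9, 4, 7, 2, 6, 3 respectively — never 10.

[⇒] Suppose n ≡ 10 (mod 11). Write n = 11j + 10. Then (11j + 10)³ = 1331j³ + 3630j² + 3300j + 1000 = 11(121j³ + 330j² + 300j + 90) + 10, so n³ ≡ 10 (mod 11).

Both directions hold.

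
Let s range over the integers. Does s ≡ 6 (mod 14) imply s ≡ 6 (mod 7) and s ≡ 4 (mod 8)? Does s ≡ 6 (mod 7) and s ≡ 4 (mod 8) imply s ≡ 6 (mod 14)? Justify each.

Only the converse holds.

(⇒) This fails: s = 48 gives 48 ≡ 6 (mod 14) but 48 ≡ 0 (mod 8), so the conjunction on the right does not hold.

(⇐) Conversely, if s ≡ 6 (mod 7) and s ≡ 4 (mod 8), then by the Chinese remainder theorem s ≡ 20 (mod 56). Since 20 ≡ 6 (mod 14) and 14 ∣ 56, we get s ≡ 6 (mod 14).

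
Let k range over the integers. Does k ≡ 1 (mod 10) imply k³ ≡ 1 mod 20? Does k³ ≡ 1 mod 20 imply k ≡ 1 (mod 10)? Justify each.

The forward direction fails; the converse holds.

(→) This fails: take k = 11. Then 11 ≡ 1 (mod 10), but 11³ = 1331 ≡ 11 (mod 20), not 1.

(←) Conversely, the residues r modulo 20 with r³ ≡ 1 (mod 20) are exactly {1}, and each is ≡ 1 (mod 10).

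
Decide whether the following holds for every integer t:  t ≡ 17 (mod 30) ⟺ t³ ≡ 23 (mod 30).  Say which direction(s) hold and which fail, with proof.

[⇒] Suppose t ≡ 17 (mod 30). Write t = 30j + 17. Then (30j + 17)³ = 27000j³ + 45900j² + 26010j + 4913 = 30(900j³ + 1530j² + 867j + 163) + 23, so t³ ≡ 23 (mod 30).

[⇐] Conversely, suppose t³ ≡ 23 (mod 30). The only residue r in {0, …, 29} with r³ ≡ 23 (mod 30) is r = 17, so t ≡ 17 (mod 30).

Equivalent; both directions hold.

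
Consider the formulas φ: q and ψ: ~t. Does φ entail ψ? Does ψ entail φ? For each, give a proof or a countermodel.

(→) This fails. Under q = T, t = T, the left side is true but the right side is false.

(←) This fails. Under q = F, t = F, the left side is false but the right side is true.

Both directions fail.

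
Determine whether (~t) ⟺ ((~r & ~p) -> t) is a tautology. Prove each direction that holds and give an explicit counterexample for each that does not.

(⇒) This fails. Under r = F, t = F, p = F, the left side is true but the right side is false.

(⇐) This fails. Under r = F, t = T, p = F, the left side is false but the right side is true.

Both directions fail.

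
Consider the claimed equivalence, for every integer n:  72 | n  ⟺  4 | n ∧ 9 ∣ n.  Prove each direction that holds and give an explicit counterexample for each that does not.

Not equivalent: only (⇒) holds.

(⇒) If 72 ∣ n, write n = 72q. Since 72 = 18·4, n = 4·(18q), so 4 ∣ n; and since 72 = 8·9, n = 9·(8q), so 9 ∣ n.

(⇐) This fails: take n = 36. Both 4 ∣ 36 and 9 ∣ 36, yet 36 is not a multiple of 72 (since 36 = 0·72 + 36), so 72 ∤ 36.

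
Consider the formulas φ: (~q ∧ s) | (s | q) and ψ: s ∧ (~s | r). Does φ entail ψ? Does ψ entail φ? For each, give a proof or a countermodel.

Only the converse holds.

(⟹) This fails. Under s = T, r = F, q = F, the left side is true but the right side is false.

(⟸) Assume the antecedent. If s is true, (~q ∧ s) | (s | q) reduces to true regardless of the other variables. If s is false, the antecedent cannot hold. Either way (~q ∧ s) | (s | q) holds.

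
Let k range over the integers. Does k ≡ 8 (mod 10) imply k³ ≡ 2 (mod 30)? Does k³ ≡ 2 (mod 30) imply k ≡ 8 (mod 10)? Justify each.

(→) This fails: take k = 18. Then 18 ≡ 8 (mod 10), but 18³ = 5832 ≡ 12 (mod 30), not 2.

(←) Conversely, the residues r modulo 30 with r³ ≡ 2 (mod 30) are exactly {8}, and each is ≡ 8 (mod 10).

Not equivalent: only (⇐) holds.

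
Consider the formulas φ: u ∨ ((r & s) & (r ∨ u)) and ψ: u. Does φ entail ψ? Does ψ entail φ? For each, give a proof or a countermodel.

(⟹) This fails. Under r = T, u = F, s = T, the left side is true but the right side is false.

(⟸) Assume the antecedent. If r is true, the antecedent forces (r = T, u = T, s = F) or (r = T, u = T, s = T), and u ∨ ((r & s) & (r ∨ u)) holds there. If r is false, the antecedent forces (r = F, u = T, s = F) or (r = F, u = T, s = T), and u ∨ ((r & s) & (r ∨ u)) holds there. Either way u ∨ ((r & s) & (r ∨ u)) holds.

Not equivalent: only (⇐) holds.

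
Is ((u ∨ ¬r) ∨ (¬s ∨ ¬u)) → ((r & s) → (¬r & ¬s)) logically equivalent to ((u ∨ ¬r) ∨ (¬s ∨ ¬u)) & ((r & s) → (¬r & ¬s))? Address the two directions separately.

(⟸) Assume the antecedent. If s is true, the antecedent forces (u = F, s = T, r = F) or (u = T, s = T, r = F), and the consequent holds there. If s is false, the consequent reduces to true regardless of the other variables. Either way the consequent holds.

(⟹) Assume the antecedent. If s is true, the antecedent forces (u = F, s = T, r = F) or (u = T, s = T, r = F), and the consequent holds there. If s is false, the consequent reduces to true regardless of the other variables. Either way the consequent holds.

Both implications hold.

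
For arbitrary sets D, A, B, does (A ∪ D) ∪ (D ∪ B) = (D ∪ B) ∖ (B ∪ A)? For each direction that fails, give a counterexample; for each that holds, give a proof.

(⊆) fails; (⊇) holds.

(⊇) Let x ∈ (D ∪ B) ∖ (B ∪ A). Then x ∈ D and x ∉ A, B, from which x ∈ (A ∪ D) ∪ (D ∪ B).

(⊆) This inclusion fails. Take D = ∅, A = {1}, B = ∅; then 1 ∈ (A ∪ D) ∪ (D ∪ B) but 1 ∉ (D ∪ B) ∖ (B ∪ A).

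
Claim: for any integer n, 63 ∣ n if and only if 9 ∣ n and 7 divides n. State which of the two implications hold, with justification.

Both implications hold.

Converse. Suppose 9 ∣ n and 7 ∣ n. Any common multiple of 9 and 7 is a multiple of their lcm; here gcd(9, 7) = 1, so lcm(9, 7) = 9·7 = 63, so 63 ∣ n.

Forward direction. If 63 ∣ n, write n = 63q. Since 63 = 7·9, n = 9·(7q), so 9 ∣ n; and since 63 = 9·7, n = 7·(9q), so 7 ∣ n.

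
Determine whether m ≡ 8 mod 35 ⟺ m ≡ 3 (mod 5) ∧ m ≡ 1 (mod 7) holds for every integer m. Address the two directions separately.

Forward direction. Suppose m ≡ 8 (mod 35); write m = 35j + 8. Since 5 ∣ 35, reducing mod 5 gives m ≡ 8 ≡ 3 (mod 5); since 7 ∣ 35, reducing mod 7 gives m ≡ 8 ≡ 1 (mod 7).

Converse. If m ≡ 3 (mod 5) and m ≡ 1 (mod 7), then by the Chinese remainder theorem m ≡ 8 (mod 35). This is exactly m ≡ 8 (mod 35).

Both directions hold.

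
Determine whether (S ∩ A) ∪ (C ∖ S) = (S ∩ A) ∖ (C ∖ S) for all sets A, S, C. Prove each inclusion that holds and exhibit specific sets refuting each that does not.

(⊆) fails; (⊇) holds.

(⊆) This inclusion fails. Take A = ∅, S = ∅, C = {1}; then 1 ∈ (S ∩ A) ∪ (C ∖ S) but 1 ∉ (S ∩ A) ∖ (C ∖ S).

(⊇) Let x ∈ (S ∩ A) ∖ (C ∖ S). Then either x ∈ A ∩ S and x ∉ C; or x ∈ A ∩ S ∩ C. In each case x ∈ (S ∩ A) ∪ (C ∖ S), so (S ∩ A) ∖ (C ∖ S) ⊆ (S ∩ A) ∪ (C ∖ S).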